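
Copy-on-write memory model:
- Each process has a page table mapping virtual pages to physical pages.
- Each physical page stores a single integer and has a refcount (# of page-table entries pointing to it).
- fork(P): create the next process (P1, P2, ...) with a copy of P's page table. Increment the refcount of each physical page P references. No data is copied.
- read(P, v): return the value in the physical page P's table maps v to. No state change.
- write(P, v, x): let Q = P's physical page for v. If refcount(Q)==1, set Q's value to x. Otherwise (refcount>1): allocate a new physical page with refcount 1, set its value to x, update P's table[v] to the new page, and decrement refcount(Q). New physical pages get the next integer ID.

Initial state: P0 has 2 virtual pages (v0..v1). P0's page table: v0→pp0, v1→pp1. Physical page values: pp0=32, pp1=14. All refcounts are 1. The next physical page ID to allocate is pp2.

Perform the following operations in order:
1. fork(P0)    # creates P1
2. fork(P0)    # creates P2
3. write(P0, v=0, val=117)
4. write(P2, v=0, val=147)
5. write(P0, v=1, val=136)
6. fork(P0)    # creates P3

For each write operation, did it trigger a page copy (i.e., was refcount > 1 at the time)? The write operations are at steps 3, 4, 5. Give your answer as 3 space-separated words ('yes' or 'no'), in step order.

Op 1: fork(P0) -> P1. 2 ppages; refcounts: pp0:2 pp1:2
Op 2: fork(P0) -> P2. 2 ppages; refcounts: pp0:3 pp1:3
Op 3: write(P0, v0, 117). refcount(pp0)=3>1 -> COPY to pp2. 3 ppages; refcounts: pp0:2 pp1:3 pp2:1
Op 4: write(P2, v0, 147). refcount(pp0)=2>1 -> COPY to pp3. 4 ppages; refcounts: pp0:1 pp1:3 pp2:1 pp3:1
Op 5: write(P0, v1, 136). refcount(pp1)=3>1 -> COPY to pp4. 5 ppages; refcounts: pp0:1 pp1:2 pp2:1 pp3:1 pp4:1
Op 6: fork(P0) -> P3. 5 ppages; refcounts: pp0:1 pp1:2 pp2:2 pp3:1 pp4:2

yes yes yes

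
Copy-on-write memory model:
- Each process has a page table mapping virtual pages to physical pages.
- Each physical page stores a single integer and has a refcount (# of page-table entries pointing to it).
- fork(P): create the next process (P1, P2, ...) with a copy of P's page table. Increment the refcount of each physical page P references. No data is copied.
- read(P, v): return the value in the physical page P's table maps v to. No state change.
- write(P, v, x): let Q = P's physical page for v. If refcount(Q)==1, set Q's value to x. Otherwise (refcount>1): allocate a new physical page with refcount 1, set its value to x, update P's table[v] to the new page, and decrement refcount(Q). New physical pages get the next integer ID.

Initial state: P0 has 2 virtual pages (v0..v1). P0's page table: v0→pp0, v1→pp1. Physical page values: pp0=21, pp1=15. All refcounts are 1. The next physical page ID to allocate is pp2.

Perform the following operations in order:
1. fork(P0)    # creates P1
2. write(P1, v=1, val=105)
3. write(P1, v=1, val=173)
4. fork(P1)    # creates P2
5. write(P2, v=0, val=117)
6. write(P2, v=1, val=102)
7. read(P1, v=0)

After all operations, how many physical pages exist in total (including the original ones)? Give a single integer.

Op 1: fork(P0) -> P1. 2 ppages; refcounts: pp0:2 pp1:2
Op 2: write(P1, v1, 105). refcount(pp1)=2>1 -> COPY to pp2. 3 ppages; refcounts: pp0:2 pp1:1 pp2:1
Op 3: write(P1, v1, 173). refcount(pp2)=1 -> write in place. 3 ppages; refcounts: pp0:2 pp1:1 pp2:1
Op 4: fork(P1) -> P2. 3 ppages; refcounts: pp0:3 pp1:1 pp2:2
Op 5: write(P2, v0, 117). refcount(pp0)=3>1 -> COPY to pp3. 4 ppages; refcounts: pp0:2 pp1:1 pp2:2 pp3:1
Op 6: write(P2, v1, 102). refcount(pp2)=2>1 -> COPY to pp4. 5 ppages; refcounts: pp0:2 pp1:1 pp2:1 pp3:1 pp4:1
Op 7: read(P1, v0) -> 21. No state change.

Answer: 5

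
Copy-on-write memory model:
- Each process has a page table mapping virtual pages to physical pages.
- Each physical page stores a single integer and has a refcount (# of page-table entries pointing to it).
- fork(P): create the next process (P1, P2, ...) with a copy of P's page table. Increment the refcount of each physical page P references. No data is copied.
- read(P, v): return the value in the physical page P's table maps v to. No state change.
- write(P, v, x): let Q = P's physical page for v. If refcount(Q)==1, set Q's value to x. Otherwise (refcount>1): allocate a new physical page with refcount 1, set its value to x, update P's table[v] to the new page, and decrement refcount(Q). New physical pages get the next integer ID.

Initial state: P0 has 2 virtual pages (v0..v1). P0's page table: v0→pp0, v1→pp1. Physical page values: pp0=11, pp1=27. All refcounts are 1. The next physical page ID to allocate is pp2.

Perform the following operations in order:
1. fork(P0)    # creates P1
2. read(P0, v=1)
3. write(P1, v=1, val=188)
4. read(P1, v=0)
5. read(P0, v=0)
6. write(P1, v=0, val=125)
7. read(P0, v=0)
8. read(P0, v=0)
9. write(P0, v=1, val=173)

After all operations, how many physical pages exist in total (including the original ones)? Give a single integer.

Answer: 4

Derivation:
Op 1: fork(P0) -> P1. 2 ppages; refcounts: pp0:2 pp1:2
Op 2: read(P0, v1) -> 27. No state change.
Op 3: write(P1, v1, 188). refcount(pp1)=2>1 -> COPY to pp2. 3 ppages; refcounts: pp0:2 pp1:1 pp2:1
Op 4: read(P1, v0) -> 11. No state change.
Op 5: read(P0, v0) -> 11. No state change.
Op 6: write(P1, v0, 125). refcount(pp0)=2>1 -> COPY to pp3. 4 ppages; refcounts: pp0:1 pp1:1 pp2:1 pp3:1
Op 7: read(P0, v0) -> 11. No state change.
Op 8: read(P0, v0) -> 11. No state change.
Op 9: write(P0, v1, 173). refcount(pp1)=1 -> write in place. 4 ppages; refcounts: pp0:1 pp1:1 pp2:1 pp3:1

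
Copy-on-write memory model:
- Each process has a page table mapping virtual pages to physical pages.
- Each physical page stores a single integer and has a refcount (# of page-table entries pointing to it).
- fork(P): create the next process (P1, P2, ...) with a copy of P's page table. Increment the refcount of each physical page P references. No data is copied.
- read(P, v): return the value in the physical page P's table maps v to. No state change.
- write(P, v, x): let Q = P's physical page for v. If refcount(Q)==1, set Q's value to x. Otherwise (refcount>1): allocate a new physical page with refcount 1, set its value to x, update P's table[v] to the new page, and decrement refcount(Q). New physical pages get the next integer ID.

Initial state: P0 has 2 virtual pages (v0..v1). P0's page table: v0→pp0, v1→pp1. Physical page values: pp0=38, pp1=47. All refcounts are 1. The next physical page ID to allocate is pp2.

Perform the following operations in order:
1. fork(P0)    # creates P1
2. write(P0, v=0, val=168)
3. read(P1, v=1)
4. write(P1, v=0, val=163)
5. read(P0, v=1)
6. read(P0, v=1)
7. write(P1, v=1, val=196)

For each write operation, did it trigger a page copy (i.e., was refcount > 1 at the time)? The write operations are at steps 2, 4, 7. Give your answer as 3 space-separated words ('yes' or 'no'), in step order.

Op 1: fork(P0) -> P1. 2 ppages; refcounts: pp0:2 pp1:2
Op 2: write(P0, v0, 168). refcount(pp0)=2>1 -> COPY to pp2. 3 ppages; refcounts: pp0:1 pp1:2 pp2:1
Op 3: read(P1, v1) -> 47. No state change.
Op 4: write(P1, v0, 163). refcount(pp0)=1 -> write in place. 3 ppages; refcounts: pp0:1 pp1:2 pp2:1
Op 5: read(P0, v1) -> 47. No state change.
Op 6: read(P0, v1) -> 47. No state change.
Op 7: write(P1, v1, 196). refcount(pp1)=2>1 -> COPY to pp3. 4 ppages; refcounts: pp0:1 pp1:1 pp2:1 pp3:1

yes no yes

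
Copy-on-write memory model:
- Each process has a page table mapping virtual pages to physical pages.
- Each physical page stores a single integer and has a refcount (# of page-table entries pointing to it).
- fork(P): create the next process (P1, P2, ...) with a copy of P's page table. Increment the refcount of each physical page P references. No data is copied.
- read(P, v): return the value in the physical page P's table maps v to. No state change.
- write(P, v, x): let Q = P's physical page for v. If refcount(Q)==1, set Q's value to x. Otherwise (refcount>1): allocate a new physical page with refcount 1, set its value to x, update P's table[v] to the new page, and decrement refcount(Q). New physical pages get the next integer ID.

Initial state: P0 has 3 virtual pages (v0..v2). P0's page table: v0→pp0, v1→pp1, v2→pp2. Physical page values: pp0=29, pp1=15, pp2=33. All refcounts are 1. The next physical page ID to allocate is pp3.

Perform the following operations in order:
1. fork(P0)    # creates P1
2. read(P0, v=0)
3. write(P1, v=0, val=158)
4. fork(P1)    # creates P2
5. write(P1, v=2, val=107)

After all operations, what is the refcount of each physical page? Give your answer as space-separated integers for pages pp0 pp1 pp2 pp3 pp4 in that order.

Op 1: fork(P0) -> P1. 3 ppages; refcounts: pp0:2 pp1:2 pp2:2
Op 2: read(P0, v0) -> 29. No state change.
Op 3: write(P1, v0, 158). refcount(pp0)=2>1 -> COPY to pp3. 4 ppages; refcounts: pp0:1 pp1:2 pp2:2 pp3:1
Op 4: fork(P1) -> P2. 4 ppages; refcounts: pp0:1 pp1:3 pp2:3 pp3:2
Op 5: write(P1, v2, 107). refcount(pp2)=3>1 -> COPY to pp4. 5 ppages; refcounts: pp0:1 pp1:3 pp2:2 pp3:2 pp4:1

Answer: 1 3 2 2 1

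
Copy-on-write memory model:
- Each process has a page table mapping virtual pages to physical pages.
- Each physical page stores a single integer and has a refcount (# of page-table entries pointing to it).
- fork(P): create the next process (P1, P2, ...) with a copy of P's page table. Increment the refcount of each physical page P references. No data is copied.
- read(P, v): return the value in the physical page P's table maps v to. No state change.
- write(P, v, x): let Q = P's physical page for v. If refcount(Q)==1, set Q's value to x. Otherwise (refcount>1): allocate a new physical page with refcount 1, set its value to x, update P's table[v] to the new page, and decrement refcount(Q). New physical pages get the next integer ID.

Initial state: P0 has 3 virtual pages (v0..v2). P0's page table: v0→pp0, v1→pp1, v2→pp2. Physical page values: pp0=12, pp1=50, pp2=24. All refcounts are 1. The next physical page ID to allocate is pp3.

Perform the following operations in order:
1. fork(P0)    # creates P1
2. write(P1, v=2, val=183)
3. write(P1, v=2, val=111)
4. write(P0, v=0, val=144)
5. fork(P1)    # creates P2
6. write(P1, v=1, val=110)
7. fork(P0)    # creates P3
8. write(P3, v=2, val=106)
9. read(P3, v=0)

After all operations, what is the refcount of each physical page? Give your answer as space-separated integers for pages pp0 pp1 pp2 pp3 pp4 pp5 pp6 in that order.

Answer: 2 3 1 2 2 1 1

Derivation:
Op 1: fork(P0) -> P1. 3 ppages; refcounts: pp0:2 pp1:2 pp2:2
Op 2: write(P1, v2, 183). refcount(pp2)=2>1 -> COPY to pp3. 4 ppages; refcounts: pp0:2 pp1:2 pp2:1 pp3:1
Op 3: write(P1, v2, 111). refcount(pp3)=1 -> write in place. 4 ppages; refcounts: pp0:2 pp1:2 pp2:1 pp3:1
Op 4: write(P0, v0, 144). refcount(pp0)=2>1 -> COPY to pp4. 5 ppages; refcounts: pp0:1 pp1:2 pp2:1 pp3:1 pp4:1
Op 5: fork(P1) -> P2. 5 ppages; refcounts: pp0:2 pp1:3 pp2:1 pp3:2 pp4:1
Op 6: write(P1, v1, 110). refcount(pp1)=3>1 -> COPY to pp5. 6 ppages; refcounts: pp0:2 pp1:2 pp2:1 pp3:2 pp4:1 pp5:1
Op 7: fork(P0) -> P3. 6 ppages; refcounts: pp0:2 pp1:3 pp2:2 pp3:2 pp4:2 pp5:1
Op 8: write(P3, v2, 106). refcount(pp2)=2>1 -> COPY to pp6. 7 ppages; refcounts: pp0:2 pp1:3 pp2:1 pp3:2 pp4:2 pp5:1 pp6:1
Op 9: read(P3, v0) -> 144. No state change.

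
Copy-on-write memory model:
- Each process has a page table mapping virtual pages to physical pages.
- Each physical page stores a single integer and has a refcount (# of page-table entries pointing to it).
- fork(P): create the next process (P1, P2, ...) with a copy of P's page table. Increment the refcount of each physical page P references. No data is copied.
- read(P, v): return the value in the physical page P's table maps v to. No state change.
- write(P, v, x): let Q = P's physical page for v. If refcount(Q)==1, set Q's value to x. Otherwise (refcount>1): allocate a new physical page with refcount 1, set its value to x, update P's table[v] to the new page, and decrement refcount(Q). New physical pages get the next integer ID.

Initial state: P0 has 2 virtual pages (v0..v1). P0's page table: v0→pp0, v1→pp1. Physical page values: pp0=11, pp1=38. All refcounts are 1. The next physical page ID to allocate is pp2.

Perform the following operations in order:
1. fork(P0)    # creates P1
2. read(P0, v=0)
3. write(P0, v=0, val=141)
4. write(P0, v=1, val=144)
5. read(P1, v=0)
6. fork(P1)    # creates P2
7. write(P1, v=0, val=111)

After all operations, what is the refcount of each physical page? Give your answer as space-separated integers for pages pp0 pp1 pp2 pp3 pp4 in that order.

Answer: 1 2 1 1 1

Derivation:
Op 1: fork(P0) -> P1. 2 ppages; refcounts: pp0:2 pp1:2
Op 2: read(P0, v0) -> 11. No state change.
Op 3: write(P0, v0, 141). refcount(pp0)=2>1 -> COPY to pp2. 3 ppages; refcounts: pp0:1 pp1:2 pp2:1
Op 4: write(P0, v1, 144). refcount(pp1)=2>1 -> COPY to pp3. 4 ppages; refcounts: pp0:1 pp1:1 pp2:1 pp3:1
Op 5: read(P1, v0) -> 11. No state change.
Op 6: fork(P1) -> P2. 4 ppages; refcounts: pp0:2 pp1:2 pp2:1 pp3:1
Op 7: write(P1, v0, 111). refcount(pp0)=2>1 -> COPY to pp4. 5 ppages; refcounts: pp0:1 pp1:2 pp2:1 pp3:1 pp4:1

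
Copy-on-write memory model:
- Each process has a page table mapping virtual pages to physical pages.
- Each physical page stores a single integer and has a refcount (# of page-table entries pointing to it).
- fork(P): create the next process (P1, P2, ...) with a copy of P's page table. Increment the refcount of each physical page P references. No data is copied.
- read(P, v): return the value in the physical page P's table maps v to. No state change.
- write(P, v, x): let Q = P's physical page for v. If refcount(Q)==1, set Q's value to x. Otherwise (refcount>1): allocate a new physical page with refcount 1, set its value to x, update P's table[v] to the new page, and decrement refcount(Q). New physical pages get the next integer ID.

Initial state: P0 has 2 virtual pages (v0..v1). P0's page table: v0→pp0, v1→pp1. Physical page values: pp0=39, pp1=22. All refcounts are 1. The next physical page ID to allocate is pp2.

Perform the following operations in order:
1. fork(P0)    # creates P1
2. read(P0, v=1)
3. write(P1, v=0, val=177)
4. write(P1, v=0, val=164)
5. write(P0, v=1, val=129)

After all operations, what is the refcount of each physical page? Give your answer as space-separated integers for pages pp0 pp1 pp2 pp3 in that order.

Op 1: fork(P0) -> P1. 2 ppages; refcounts: pp0:2 pp1:2
Op 2: read(P0, v1) -> 22. No state change.
Op 3: write(P1, v0, 177). refcount(pp0)=2>1 -> COPY to pp2. 3 ppages; refcounts: pp0:1 pp1:2 pp2:1
Op 4: write(P1, v0, 164). refcount(pp2)=1 -> write in place. 3 ppages; refcounts: pp0:1 pp1:2 pp2:1
Op 5: write(P0, v1, 129). refcount(pp1)=2>1 -> COPY to pp3. 4 ppages; refcounts: pp0:1 pp1:1 pp2:1 pp3:1

Answer: 1 1 1 1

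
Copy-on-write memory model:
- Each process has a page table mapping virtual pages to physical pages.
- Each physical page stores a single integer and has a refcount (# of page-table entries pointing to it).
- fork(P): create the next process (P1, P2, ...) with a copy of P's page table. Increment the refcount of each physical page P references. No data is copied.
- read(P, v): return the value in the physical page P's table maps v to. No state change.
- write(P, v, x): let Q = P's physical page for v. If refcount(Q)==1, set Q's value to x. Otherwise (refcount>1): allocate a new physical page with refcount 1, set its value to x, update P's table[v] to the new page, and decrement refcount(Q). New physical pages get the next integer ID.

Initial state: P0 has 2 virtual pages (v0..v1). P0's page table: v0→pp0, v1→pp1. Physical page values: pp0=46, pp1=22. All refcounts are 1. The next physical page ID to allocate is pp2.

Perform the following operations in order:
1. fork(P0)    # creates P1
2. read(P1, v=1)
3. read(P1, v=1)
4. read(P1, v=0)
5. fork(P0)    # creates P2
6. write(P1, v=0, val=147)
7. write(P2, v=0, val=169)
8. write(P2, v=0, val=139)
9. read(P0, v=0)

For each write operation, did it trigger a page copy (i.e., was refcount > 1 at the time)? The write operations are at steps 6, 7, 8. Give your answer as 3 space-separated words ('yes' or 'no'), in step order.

Op 1: fork(P0) -> P1. 2 ppages; refcounts: pp0:2 pp1:2
Op 2: read(P1, v1) -> 22. No state change.
Op 3: read(P1, v1) -> 22. No state change.
Op 4: read(P1, v0) -> 46. No state change.
Op 5: fork(P0) -> P2. 2 ppages; refcounts: pp0:3 pp1:3
Op 6: write(P1, v0, 147). refcount(pp0)=3>1 -> COPY to pp2. 3 ppages; refcounts: pp0:2 pp1:3 pp2:1
Op 7: write(P2, v0, 169). refcount(pp0)=2>1 -> COPY to pp3. 4 ppages; refcounts: pp0:1 pp1:3 pp2:1 pp3:1
Op 8: write(P2, v0, 139). refcount(pp3)=1 -> write in place. 4 ppages; refcounts: pp0:1 pp1:3 pp2:1 pp3:1
Op 9: read(P0, v0) -> 46. No state change.

yes yes no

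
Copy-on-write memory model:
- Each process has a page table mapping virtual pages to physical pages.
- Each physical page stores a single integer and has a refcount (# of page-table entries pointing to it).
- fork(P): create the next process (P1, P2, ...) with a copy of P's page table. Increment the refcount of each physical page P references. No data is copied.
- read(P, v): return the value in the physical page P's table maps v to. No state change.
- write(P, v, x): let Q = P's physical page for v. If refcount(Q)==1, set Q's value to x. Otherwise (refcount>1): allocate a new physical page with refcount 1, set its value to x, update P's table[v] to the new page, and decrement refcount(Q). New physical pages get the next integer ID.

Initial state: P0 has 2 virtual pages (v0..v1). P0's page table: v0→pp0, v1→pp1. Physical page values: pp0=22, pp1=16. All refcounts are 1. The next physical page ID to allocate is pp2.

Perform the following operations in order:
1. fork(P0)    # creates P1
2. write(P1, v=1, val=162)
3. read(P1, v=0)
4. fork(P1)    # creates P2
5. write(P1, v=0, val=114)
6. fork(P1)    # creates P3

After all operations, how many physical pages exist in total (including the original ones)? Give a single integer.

Answer: 4

Derivation:
Op 1: fork(P0) -> P1. 2 ppages; refcounts: pp0:2 pp1:2
Op 2: write(P1, v1, 162). refcount(pp1)=2>1 -> COPY to pp2. 3 ppages; refcounts: pp0:2 pp1:1 pp2:1
Op 3: read(P1, v0) -> 22. No state change.
Op 4: fork(P1) -> P2. 3 ppages; refcounts: pp0:3 pp1:1 pp2:2
Op 5: write(P1, v0, 114). refcount(pp0)=3>1 -> COPY to pp3. 4 ppages; refcounts: pp0:2 pp1:1 pp2:2 pp3:1
Op 6: fork(P1) -> P3. 4 ppages; refcounts: pp0:2 pp1:1 pp2:3 pp3:2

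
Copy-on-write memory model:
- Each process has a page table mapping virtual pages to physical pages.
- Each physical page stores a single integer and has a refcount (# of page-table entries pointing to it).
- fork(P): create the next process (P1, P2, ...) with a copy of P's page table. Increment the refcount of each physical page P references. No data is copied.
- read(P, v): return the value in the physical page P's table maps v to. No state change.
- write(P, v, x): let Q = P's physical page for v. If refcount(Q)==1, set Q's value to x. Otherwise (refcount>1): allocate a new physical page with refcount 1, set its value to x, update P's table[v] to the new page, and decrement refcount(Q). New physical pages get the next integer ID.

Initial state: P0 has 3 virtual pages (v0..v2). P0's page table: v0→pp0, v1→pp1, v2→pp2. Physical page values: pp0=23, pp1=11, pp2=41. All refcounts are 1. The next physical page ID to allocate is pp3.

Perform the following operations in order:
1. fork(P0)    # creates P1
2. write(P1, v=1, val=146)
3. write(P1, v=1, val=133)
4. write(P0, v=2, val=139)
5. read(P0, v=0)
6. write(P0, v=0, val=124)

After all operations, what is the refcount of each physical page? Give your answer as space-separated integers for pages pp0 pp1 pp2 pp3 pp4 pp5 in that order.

Op 1: fork(P0) -> P1. 3 ppages; refcounts: pp0:2 pp1:2 pp2:2
Op 2: write(P1, v1, 146). refcount(pp1)=2>1 -> COPY to pp3. 4 ppages; refcounts: pp0:2 pp1:1 pp2:2 pp3:1
Op 3: write(P1, v1, 133). refcount(pp3)=1 -> write in place. 4 ppages; refcounts: pp0:2 pp1:1 pp2:2 pp3:1
Op 4: write(P0, v2, 139). refcount(pp2)=2>1 -> COPY to pp4. 5 ppages; refcounts: pp0:2 pp1:1 pp2:1 pp3:1 pp4:1
Op 5: read(P0, v0) -> 23. No state change.
Op 6: write(P0, v0, 124). refcount(pp0)=2>1 -> COPY to pp5. 6 ppages; refcounts: pp0:1 pp1:1 pp2:1 pp3:1 pp4:1 pp5:1

Answer: 1 1 1 1 1 1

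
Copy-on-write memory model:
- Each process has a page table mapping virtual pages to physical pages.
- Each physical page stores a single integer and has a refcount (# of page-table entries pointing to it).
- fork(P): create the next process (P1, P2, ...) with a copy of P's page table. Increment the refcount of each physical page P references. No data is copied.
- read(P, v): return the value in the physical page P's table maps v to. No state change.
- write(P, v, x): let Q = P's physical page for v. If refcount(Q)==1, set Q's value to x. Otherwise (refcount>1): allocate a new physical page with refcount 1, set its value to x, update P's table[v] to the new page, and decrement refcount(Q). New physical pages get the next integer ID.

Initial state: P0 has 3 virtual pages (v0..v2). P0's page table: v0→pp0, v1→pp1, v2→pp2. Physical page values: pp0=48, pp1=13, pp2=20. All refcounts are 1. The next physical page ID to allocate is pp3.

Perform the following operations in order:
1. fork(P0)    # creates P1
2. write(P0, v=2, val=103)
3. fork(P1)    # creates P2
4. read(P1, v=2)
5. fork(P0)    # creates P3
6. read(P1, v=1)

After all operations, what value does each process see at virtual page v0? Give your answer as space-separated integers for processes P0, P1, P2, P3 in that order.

Answer: 48 48 48 48

Derivation:
Op 1: fork(P0) -> P1. 3 ppages; refcounts: pp0:2 pp1:2 pp2:2
Op 2: write(P0, v2, 103). refcount(pp2)=2>1 -> COPY to pp3. 4 ppages; refcounts: pp0:2 pp1:2 pp2:1 pp3:1
Op 3: fork(P1) -> P2. 4 ppages; refcounts: pp0:3 pp1:3 pp2:2 pp3:1
Op 4: read(P1, v2) -> 20. No state change.
Op 5: fork(P0) -> P3. 4 ppages; refcounts: pp0:4 pp1:4 pp2:2 pp3:2
Op 6: read(P1, v1) -> 13. No state change.
P0: v0 -> pp0 = 48
P1: v0 -> pp0 = 48
P2: v0 -> pp0 = 48
P3: v0 -> pp0 = 48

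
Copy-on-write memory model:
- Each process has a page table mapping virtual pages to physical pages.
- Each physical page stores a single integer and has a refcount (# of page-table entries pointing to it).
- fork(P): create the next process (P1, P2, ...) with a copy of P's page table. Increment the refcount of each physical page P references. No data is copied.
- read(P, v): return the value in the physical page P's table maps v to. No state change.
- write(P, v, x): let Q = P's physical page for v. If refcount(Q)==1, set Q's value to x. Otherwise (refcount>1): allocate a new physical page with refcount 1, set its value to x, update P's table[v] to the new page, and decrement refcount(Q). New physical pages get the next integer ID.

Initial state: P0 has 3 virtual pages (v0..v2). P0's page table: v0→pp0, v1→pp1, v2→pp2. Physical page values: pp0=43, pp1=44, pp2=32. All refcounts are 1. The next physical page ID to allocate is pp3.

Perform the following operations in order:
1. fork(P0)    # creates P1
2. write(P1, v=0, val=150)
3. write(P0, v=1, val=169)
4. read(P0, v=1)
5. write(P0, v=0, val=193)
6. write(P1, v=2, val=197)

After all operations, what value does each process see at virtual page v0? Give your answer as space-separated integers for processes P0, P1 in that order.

Answer: 193 150

Derivation:
Op 1: fork(P0) -> P1. 3 ppages; refcounts: pp0:2 pp1:2 pp2:2
Op 2: write(P1, v0, 150). refcount(pp0)=2>1 -> COPY to pp3. 4 ppages; refcounts: pp0:1 pp1:2 pp2:2 pp3:1
Op 3: write(P0, v1, 169). refcount(pp1)=2>1 -> COPY to pp4. 5 ppages; refcounts: pp0:1 pp1:1 pp2:2 pp3:1 pp4:1
Op 4: read(P0, v1) -> 169. No state change.
Op 5: write(P0, v0, 193). refcount(pp0)=1 -> write in place. 5 ppages; refcounts: pp0:1 pp1:1 pp2:2 pp3:1 pp4:1
Op 6: write(P1, v2, 197). refcount(pp2)=2>1 -> COPY to pp5. 6 ppages; refcounts: pp0:1 pp1:1 pp2:1 pp3:1 pp4:1 pp5:1
P0: v0 -> pp0 = 193
P1: v0 -> pp3 = 150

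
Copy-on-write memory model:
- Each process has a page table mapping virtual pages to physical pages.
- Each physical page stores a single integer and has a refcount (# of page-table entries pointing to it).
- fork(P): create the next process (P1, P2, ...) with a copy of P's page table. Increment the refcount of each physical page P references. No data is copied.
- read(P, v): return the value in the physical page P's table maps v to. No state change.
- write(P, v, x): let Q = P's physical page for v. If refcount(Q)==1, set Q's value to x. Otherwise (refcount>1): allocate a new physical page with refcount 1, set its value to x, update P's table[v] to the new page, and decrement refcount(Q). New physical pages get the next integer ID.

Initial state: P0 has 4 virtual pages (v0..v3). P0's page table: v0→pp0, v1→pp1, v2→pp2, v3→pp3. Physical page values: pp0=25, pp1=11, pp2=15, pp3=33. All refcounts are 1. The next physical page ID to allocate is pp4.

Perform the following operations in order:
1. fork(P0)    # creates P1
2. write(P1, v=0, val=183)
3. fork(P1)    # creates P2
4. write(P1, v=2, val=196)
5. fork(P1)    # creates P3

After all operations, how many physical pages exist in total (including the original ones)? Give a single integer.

Op 1: fork(P0) -> P1. 4 ppages; refcounts: pp0:2 pp1:2 pp2:2 pp3:2
Op 2: write(P1, v0, 183). refcount(pp0)=2>1 -> COPY to pp4. 5 ppages; refcounts: pp0:1 pp1:2 pp2:2 pp3:2 pp4:1
Op 3: fork(P1) -> P2. 5 ppages; refcounts: pp0:1 pp1:3 pp2:3 pp3:3 pp4:2
Op 4: write(P1, v2, 196). refcount(pp2)=3>1 -> COPY to pp5. 6 ppages; refcounts: pp0:1 pp1:3 pp2:2 pp3:3 pp4:2 pp5:1
Op 5: fork(P1) -> P3. 6 ppages; refcounts: pp0:1 pp1:4 pp2:2 pp3:4 pp4:3 pp5:2

Answer: 6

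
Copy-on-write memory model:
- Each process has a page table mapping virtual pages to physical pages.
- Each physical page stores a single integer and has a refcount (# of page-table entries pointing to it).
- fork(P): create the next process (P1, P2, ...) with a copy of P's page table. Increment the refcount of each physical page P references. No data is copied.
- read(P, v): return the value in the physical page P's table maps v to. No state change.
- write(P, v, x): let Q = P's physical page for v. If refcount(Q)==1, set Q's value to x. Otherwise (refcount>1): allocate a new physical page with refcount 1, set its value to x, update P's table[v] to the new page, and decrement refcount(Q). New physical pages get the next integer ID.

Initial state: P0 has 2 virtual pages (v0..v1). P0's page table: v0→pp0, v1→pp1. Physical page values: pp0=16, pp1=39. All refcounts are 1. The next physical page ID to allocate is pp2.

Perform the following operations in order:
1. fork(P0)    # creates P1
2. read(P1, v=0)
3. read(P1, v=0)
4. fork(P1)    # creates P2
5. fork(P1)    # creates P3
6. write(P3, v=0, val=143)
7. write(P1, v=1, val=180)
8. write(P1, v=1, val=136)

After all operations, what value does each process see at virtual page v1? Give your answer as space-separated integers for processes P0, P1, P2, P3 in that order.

Op 1: fork(P0) -> P1. 2 ppages; refcounts: pp0:2 pp1:2
Op 2: read(P1, v0) -> 16. No state change.
Op 3: read(P1, v0) -> 16. No state change.
Op 4: fork(P1) -> P2. 2 ppages; refcounts: pp0:3 pp1:3
Op 5: fork(P1) -> P3. 2 ppages; refcounts: pp0:4 pp1:4
Op 6: write(P3, v0, 143). refcount(pp0)=4>1 -> COPY to pp2. 3 ppages; refcounts: pp0:3 pp1:4 pp2:1
Op 7: write(P1, v1, 180). refcount(pp1)=4>1 -> COPY to pp3. 4 ppages; refcounts: pp0:3 pp1:3 pp2:1 pp3:1
Op 8: write(P1, v1, 136). refcount(pp3)=1 -> write in place. 4 ppages; refcounts: pp0:3 pp1:3 pp2:1 pp3:1
P0: v1 -> pp1 = 39
P1: v1 -> pp3 = 136
P2: v1 -> pp1 = 39
P3: v1 -> pp1 = 39

Answer: 39 136 39 39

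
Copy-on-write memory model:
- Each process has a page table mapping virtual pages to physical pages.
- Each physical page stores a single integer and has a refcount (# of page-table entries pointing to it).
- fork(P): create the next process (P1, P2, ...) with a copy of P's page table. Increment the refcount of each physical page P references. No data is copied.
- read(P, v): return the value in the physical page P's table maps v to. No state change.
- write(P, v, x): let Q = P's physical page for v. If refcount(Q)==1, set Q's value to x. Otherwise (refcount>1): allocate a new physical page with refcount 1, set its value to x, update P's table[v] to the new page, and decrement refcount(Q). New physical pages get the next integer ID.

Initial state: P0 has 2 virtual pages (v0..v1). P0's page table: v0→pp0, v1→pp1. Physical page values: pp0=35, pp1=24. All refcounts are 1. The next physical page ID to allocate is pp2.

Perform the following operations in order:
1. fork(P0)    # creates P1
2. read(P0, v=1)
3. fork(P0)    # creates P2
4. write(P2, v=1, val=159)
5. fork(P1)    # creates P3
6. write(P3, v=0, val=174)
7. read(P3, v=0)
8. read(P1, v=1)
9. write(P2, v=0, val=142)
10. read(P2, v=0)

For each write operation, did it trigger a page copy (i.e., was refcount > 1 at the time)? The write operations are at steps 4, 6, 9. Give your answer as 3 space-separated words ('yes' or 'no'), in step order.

Op 1: fork(P0) -> P1. 2 ppages; refcounts: pp0:2 pp1:2
Op 2: read(P0, v1) -> 24. No state change.
Op 3: fork(P0) -> P2. 2 ppages; refcounts: pp0:3 pp1:3
Op 4: write(P2, v1, 159). refcount(pp1)=3>1 -> COPY to pp2. 3 ppages; refcounts: pp0:3 pp1:2 pp2:1
Op 5: fork(P1) -> P3. 3 ppages; refcounts: pp0:4 pp1:3 pp2:1
Op 6: write(P3, v0, 174). refcount(pp0)=4>1 -> COPY to pp3. 4 ppages; refcounts: pp0:3 pp1:3 pp2:1 pp3:1
Op 7: read(P3, v0) -> 174. No state change.
Op 8: read(P1, v1) -> 24. No state change.
Op 9: write(P2, v0, 142). refcount(pp0)=3>1 -> COPY to pp4. 5 ppages; refcounts: pp0:2 pp1:3 pp2:1 pp3:1 pp4:1
Op 10: read(P2, v0) -> 142. No state change.

yes yes yes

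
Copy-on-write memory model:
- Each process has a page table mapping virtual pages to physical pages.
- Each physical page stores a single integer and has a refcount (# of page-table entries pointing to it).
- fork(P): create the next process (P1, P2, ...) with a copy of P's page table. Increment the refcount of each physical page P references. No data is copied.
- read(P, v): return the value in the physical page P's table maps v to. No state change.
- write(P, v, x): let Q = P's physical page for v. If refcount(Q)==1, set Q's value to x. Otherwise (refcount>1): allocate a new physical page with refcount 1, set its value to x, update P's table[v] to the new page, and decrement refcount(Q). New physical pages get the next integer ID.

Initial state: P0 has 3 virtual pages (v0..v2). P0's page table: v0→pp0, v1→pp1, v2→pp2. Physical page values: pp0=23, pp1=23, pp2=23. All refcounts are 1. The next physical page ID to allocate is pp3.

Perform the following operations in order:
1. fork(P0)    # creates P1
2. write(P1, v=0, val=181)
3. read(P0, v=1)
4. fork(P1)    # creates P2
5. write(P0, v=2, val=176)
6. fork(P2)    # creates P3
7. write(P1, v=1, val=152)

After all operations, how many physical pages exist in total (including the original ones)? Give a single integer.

Answer: 6

Derivation:
Op 1: fork(P0) -> P1. 3 ppages; refcounts: pp0:2 pp1:2 pp2:2
Op 2: write(P1, v0, 181). refcount(pp0)=2>1 -> COPY to pp3. 4 ppages; refcounts: pp0:1 pp1:2 pp2:2 pp3:1
Op 3: read(P0, v1) -> 23. No state change.
Op 4: fork(P1) -> P2. 4 ppages; refcounts: pp0:1 pp1:3 pp2:3 pp3:2
Op 5: write(P0, v2, 176). refcount(pp2)=3>1 -> COPY to pp4. 5 ppages; refcounts: pp0:1 pp1:3 pp2:2 pp3:2 pp4:1
Op 6: fork(P2) -> P3. 5 ppages; refcounts: pp0:1 pp1:4 pp2:3 pp3:3 pp4:1
Op 7: write(P1, v1, 152). refcount(pp1)=4>1 -> COPY to pp5. 6 ppages; refcounts: pp0:1 pp1:3 pp2:3 pp3:3 pp4:1 pp5:1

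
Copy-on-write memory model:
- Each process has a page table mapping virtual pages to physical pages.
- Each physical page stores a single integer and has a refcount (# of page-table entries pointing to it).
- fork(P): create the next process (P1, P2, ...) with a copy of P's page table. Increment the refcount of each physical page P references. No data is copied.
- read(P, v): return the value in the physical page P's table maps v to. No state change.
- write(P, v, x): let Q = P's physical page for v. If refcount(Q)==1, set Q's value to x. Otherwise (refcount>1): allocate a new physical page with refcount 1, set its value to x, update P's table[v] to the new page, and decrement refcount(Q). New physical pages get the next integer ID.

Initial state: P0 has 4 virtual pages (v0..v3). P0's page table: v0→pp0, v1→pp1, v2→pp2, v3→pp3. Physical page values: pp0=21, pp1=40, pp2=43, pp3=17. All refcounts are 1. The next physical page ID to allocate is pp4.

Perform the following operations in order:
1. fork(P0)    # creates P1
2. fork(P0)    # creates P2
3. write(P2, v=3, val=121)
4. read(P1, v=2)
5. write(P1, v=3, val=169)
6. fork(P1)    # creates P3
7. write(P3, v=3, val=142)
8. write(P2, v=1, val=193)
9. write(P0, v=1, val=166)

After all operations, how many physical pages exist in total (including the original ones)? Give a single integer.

Answer: 9

Derivation:
Op 1: fork(P0) -> P1. 4 ppages; refcounts: pp0:2 pp1:2 pp2:2 pp3:2
Op 2: fork(P0) -> P2. 4 ppages; refcounts: pp0:3 pp1:3 pp2:3 pp3:3
Op 3: write(P2, v3, 121). refcount(pp3)=3>1 -> COPY to pp4. 5 ppages; refcounts: pp0:3 pp1:3 pp2:3 pp3:2 pp4:1
Op 4: read(P1, v2) -> 43. No state change.
Op 5: write(P1, v3, 169). refcount(pp3)=2>1 -> COPY to pp5. 6 ppages; refcounts: pp0:3 pp1:3 pp2:3 pp3:1 pp4:1 pp5:1
Op 6: fork(P1) -> P3. 6 ppages; refcounts: pp0:4 pp1:4 pp2:4 pp3:1 pp4:1 pp5:2
Op 7: write(P3, v3, 142). refcount(pp5)=2>1 -> COPY to pp6. 7 ppages; refcounts: pp0:4 pp1:4 pp2:4 pp3:1 pp4:1 pp5:1 pp6:1
Op 8: write(P2, v1, 193). refcount(pp1)=4>1 -> COPY to pp7. 8 ppages; refcounts: pp0:4 pp1:3 pp2:4 pp3:1 pp4:1 pp5:1 pp6:1 pp7:1
Op 9: write(P0, v1, 166). refcount(pp1)=3>1 -> COPY to pp8. 9 ppages; refcounts: pp0:4 pp1:2 pp2:4 pp3:1 pp4:1 pp5:1 pp6:1 pp7:1 pp8:1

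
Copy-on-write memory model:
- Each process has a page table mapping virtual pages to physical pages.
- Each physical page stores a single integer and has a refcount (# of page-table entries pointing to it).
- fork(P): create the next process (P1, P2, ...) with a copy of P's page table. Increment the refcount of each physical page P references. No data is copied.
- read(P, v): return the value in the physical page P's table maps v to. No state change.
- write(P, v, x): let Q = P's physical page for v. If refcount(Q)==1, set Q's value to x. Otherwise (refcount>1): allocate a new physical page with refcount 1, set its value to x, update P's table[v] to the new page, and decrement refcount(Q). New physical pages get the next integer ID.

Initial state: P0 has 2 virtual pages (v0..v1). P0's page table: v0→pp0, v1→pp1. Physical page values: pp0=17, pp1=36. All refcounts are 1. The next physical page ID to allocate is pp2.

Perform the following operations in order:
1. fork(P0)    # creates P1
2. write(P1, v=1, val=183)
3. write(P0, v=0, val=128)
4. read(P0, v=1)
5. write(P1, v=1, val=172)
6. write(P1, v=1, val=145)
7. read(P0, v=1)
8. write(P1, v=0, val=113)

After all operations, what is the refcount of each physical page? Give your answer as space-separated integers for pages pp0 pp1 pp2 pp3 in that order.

Answer: 1 1 1 1

Derivation:
Op 1: fork(P0) -> P1. 2 ppages; refcounts: pp0:2 pp1:2
Op 2: write(P1, v1, 183). refcount(pp1)=2>1 -> COPY to pp2. 3 ppages; refcounts: pp0:2 pp1:1 pp2:1
Op 3: write(P0, v0, 128). refcount(pp0)=2>1 -> COPY to pp3. 4 ppages; refcounts: pp0:1 pp1:1 pp2:1 pp3:1
Op 4: read(P0, v1) -> 36. No state change.
Op 5: write(P1, v1, 172). refcount(pp2)=1 -> write in place. 4 ppages; refcounts: pp0:1 pp1:1 pp2:1 pp3:1
Op 6: write(P1, v1, 145). refcount(pp2)=1 -> write in place. 4 ppages; refcounts: pp0:1 pp1:1 pp2:1 pp3:1
Op 7: read(P0, v1) -> 36. No state change.
Op 8: write(P1, v0, 113). refcount(pp0)=1 -> write in place. 4 ppages; refcounts: pp0:1 pp1:1 pp2:1 pp3:1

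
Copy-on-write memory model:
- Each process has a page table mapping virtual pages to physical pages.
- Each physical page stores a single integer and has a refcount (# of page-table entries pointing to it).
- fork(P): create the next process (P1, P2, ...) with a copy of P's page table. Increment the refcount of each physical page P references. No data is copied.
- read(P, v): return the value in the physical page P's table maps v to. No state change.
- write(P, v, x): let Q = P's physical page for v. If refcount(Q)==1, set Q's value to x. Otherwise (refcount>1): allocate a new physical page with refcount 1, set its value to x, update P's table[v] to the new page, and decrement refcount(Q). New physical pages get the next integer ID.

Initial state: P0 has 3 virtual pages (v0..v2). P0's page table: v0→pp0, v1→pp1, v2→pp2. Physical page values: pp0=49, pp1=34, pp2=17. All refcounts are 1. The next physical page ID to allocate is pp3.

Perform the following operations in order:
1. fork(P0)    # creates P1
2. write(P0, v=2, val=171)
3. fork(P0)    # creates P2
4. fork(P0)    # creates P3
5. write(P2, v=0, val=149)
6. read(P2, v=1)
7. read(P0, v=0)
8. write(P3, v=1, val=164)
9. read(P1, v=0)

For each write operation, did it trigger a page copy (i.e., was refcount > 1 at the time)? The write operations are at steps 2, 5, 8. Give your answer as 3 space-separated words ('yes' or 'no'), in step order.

Op 1: fork(P0) -> P1. 3 ppages; refcounts: pp0:2 pp1:2 pp2:2
Op 2: write(P0, v2, 171). refcount(pp2)=2>1 -> COPY to pp3. 4 ppages; refcounts: pp0:2 pp1:2 pp2:1 pp3:1
Op 3: fork(P0) -> P2. 4 ppages; refcounts: pp0:3 pp1:3 pp2:1 pp3:2
Op 4: fork(P0) -> P3. 4 ppages; refcounts: pp0:4 pp1:4 pp2:1 pp3:3
Op 5: write(P2, v0, 149). refcount(pp0)=4>1 -> COPY to pp4. 5 ppages; refcounts: pp0:3 pp1:4 pp2:1 pp3:3 pp4:1
Op 6: read(P2, v1) -> 34. No state change.
Op 7: read(P0, v0) -> 49. No state change.
Op 8: write(P3, v1, 164). refcount(pp1)=4>1 -> COPY to pp5. 6 ppages; refcounts: pp0:3 pp1:3 pp2:1 pp3:3 pp4:1 pp5:1
Op 9: read(P1, v0) -> 49. No state change.

yes yes yes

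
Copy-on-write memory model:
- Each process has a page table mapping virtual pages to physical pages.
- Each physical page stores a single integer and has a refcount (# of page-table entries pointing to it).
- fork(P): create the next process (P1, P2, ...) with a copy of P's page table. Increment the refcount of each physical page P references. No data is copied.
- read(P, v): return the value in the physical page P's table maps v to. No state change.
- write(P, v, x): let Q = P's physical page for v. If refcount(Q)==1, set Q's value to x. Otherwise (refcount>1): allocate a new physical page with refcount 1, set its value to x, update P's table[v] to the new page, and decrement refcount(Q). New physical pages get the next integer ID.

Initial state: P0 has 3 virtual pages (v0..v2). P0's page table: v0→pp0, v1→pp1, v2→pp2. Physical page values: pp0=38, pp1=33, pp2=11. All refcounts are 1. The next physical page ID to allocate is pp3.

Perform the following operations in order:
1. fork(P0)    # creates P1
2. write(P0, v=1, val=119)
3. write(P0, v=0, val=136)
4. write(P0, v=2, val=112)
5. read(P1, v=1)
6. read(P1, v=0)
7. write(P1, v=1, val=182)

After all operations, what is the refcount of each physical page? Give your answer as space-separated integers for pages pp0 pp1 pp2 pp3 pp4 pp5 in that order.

Answer: 1 1 1 1 1 1

Derivation:
Op 1: fork(P0) -> P1. 3 ppages; refcounts: pp0:2 pp1:2 pp2:2
Op 2: write(P0, v1, 119). refcount(pp1)=2>1 -> COPY to pp3. 4 ppages; refcounts: pp0:2 pp1:1 pp2:2 pp3:1
Op 3: write(P0, v0, 136). refcount(pp0)=2>1 -> COPY to pp4. 5 ppages; refcounts: pp0:1 pp1:1 pp2:2 pp3:1 pp4:1
Op 4: write(P0, v2, 112). refcount(pp2)=2>1 -> COPY to pp5. 6 ppages; refcounts: pp0:1 pp1:1 pp2:1 pp3:1 pp4:1 pp5:1
Op 5: read(P1, v1) -> 33. No state change.
Op 6: read(P1, v0) -> 38. No state change.
Op 7: write(P1, v1, 182). refcount(pp1)=1 -> write in place. 6 ppages; refcounts: pp0:1 pp1:1 pp2:1 pp3:1 pp4:1 pp5:1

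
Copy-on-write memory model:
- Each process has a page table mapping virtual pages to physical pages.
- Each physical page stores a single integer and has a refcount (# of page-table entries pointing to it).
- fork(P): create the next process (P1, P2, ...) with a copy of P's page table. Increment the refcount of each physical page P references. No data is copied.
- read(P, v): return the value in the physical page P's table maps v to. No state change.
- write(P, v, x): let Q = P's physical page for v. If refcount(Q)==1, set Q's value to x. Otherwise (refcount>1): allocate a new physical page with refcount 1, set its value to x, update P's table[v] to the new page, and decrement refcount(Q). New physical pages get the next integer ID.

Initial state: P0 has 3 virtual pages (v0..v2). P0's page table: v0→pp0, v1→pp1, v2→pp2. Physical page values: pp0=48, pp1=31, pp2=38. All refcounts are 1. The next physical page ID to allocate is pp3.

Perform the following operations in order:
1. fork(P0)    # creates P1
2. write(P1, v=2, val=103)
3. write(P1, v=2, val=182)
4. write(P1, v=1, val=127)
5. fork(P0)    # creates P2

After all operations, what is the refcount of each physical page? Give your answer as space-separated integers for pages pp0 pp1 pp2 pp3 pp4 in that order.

Answer: 3 2 2 1 1

Derivation:
Op 1: fork(P0) -> P1. 3 ppages; refcounts: pp0:2 pp1:2 pp2:2
Op 2: write(P1, v2, 103). refcount(pp2)=2>1 -> COPY to pp3. 4 ppages; refcounts: pp0:2 pp1:2 pp2:1 pp3:1
Op 3: write(P1, v2, 182). refcount(pp3)=1 -> write in place. 4 ppages; refcounts: pp0:2 pp1:2 pp2:1 pp3:1
Op 4: write(P1, v1, 127). refcount(pp1)=2>1 -> COPY to pp4. 5 ppages; refcounts: pp0:2 pp1:1 pp2:1 pp3:1 pp4:1
Op 5: fork(P0) -> P2. 5 ppages; refcounts: pp0:3 pp1:2 pp2:2 pp3:1 pp4:1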